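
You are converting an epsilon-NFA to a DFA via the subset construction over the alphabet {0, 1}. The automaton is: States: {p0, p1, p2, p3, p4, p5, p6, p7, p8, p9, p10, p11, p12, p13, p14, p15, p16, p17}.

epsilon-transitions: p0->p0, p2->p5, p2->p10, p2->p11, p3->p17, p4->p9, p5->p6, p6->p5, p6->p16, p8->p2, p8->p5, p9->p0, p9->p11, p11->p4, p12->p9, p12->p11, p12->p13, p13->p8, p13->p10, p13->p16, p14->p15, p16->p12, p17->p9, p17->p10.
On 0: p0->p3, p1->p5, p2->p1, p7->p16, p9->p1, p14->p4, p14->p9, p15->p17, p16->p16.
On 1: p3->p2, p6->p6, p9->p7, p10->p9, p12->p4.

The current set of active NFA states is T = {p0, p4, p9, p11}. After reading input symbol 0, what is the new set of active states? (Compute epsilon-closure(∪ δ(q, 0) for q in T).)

p0 on 0 → {p3}.
p9 on 0 → {p1}.
No 0-transition from p4, p11.
Union after reading 0: {p1, p3}.
Now take the epsilon-closure:
From p3 via epsilon: add p17.
From p17 via epsilon: add p9, p10.
From p9 via epsilon: add p0, p11.
From p11 via epsilon: add p4.
No new states can be added; the closed set is {p0, p1, p3, p4, p9, p10, p11, p17}.

{p0, p1, p3, p4, p9, p10, p11, p17}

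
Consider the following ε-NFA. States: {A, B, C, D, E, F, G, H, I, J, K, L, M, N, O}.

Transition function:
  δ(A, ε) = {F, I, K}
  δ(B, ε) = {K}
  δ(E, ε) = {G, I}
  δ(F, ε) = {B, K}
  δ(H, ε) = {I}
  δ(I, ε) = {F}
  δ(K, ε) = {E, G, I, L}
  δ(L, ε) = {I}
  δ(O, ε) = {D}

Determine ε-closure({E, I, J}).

{B, E, F, G, I, J, K, L}

Start with {E, I, J}.
From E via ε: add G.
From I via ε: add F.
From F via ε: add B, K.
From K via ε: add L.
No new states can be added; the closed set is {B, E, F, G, I, J, K, L}.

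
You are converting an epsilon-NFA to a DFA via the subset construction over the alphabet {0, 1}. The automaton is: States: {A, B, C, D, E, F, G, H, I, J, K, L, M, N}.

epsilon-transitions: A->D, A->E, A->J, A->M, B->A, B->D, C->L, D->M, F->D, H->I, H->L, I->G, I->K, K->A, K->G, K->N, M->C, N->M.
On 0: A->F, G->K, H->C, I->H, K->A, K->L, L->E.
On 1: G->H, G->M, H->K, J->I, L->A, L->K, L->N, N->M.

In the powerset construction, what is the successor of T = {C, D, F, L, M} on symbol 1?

L on 1 → {A, K, N}.
No 1-transition from C, D, F, M.
Union after reading 1: {A, K, N}.
Now take the epsilon-closure:
From A via epsilon: add D, E, J, M.
From K via epsilon: add G.
From M via epsilon: add C.
From C via epsilon: add L.
No new states can be added; the closed set is {A, C, D, E, G, J, K, L, M, N}.

{A, C, D, E, G, J, K, L, M, N}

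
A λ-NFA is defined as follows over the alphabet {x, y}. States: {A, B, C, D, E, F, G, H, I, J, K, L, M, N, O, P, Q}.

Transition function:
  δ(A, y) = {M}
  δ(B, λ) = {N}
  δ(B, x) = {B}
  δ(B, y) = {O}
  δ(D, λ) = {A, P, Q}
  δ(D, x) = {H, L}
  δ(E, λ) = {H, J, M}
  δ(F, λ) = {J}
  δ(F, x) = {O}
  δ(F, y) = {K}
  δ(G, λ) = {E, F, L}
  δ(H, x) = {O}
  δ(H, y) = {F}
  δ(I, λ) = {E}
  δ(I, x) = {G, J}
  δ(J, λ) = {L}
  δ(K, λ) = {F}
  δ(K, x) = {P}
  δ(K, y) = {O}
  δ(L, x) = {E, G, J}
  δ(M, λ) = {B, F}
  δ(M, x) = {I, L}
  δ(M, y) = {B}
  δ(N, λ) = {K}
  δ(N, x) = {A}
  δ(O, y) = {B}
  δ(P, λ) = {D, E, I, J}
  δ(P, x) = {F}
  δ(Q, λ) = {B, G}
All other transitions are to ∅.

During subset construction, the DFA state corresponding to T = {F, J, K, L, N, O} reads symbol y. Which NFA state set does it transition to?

{B, F, J, K, L, N, O}

F on y → {K}.
K on y → {O}.
O on y → {B}.
No y-transition from J, L, N.
Union after reading y: {B, K, O}.
Now take the λ-closure:
From B via λ: add N.
From K via λ: add F.
From F via λ: add J.
From J via λ: add L.
No new states can be added; the closed set is {B, F, J, K, L, N, O}.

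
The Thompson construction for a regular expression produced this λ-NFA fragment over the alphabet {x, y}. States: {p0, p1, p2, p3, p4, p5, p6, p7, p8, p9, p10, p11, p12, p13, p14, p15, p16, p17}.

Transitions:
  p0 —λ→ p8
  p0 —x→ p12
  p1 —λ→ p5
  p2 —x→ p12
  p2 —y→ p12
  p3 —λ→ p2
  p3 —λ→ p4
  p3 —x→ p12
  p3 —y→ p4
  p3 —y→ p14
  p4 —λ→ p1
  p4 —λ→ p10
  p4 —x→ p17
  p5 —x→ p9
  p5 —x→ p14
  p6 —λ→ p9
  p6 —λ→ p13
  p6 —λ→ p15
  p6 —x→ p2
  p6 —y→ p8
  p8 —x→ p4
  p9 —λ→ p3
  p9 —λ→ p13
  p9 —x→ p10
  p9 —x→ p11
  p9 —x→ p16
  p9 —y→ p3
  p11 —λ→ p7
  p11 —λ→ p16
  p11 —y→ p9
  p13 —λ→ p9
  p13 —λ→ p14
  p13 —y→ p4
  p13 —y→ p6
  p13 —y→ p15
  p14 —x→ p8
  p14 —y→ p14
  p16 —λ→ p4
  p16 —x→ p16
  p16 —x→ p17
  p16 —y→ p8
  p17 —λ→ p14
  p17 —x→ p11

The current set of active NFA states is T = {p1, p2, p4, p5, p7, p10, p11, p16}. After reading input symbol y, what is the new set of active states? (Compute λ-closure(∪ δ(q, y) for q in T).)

{p1, p2, p3, p4, p5, p8, p9, p10, p12, p13, p14}

p2 on y → {p12}.
p11 on y → {p9}.
p16 on y → {p8}.
No y-transition from p1, p4, p5, p7, p10.
Union after reading y: {p8, p9, p12}.
Now take the λ-closure:
From p9 via λ: add p3, p13.
From p3 via λ: add p2, p4.
From p13 via λ: add p14.
From p4 via λ: add p1, p10.
From p1 via λ: add p5.
No new states can be added; the closed set is {p1, p2, p3, p4, p5, p8, p9, p10, p12, p13, p14}.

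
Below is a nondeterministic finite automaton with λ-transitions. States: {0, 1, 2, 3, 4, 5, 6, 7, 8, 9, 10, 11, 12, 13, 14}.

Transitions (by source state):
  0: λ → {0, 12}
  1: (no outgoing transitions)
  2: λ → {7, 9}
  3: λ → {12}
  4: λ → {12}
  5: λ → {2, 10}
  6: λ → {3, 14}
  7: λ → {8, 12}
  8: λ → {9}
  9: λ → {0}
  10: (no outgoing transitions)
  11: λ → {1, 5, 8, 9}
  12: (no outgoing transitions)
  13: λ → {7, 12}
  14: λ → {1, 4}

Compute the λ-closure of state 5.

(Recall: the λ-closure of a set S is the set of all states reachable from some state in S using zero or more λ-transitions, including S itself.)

{0, 2, 5, 7, 8, 9, 10, 12}

Start with {5}.
From 5 via λ: add 2, 10.
From 2 via λ: add 7, 9.
From 7 via λ: add 8, 12.
From 9 via λ: add 0.
No new states can be added; the closed set is {0, 2, 5, 7, 8, 9, 10, 12}.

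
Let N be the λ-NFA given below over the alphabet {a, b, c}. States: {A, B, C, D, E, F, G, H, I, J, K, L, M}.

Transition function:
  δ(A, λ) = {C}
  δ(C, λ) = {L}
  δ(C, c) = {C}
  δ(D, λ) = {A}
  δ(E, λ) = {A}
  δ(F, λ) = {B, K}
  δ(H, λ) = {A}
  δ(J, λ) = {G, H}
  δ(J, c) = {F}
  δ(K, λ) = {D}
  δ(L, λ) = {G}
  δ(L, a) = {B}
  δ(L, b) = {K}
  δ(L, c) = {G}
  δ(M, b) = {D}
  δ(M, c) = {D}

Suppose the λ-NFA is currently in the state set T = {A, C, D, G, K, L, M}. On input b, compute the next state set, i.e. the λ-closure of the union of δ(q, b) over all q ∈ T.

{A, C, D, G, K, L}

L on b → {K}.
M on b → {D}.
No b-transition from A, C, D, G, K.
Union after reading b: {D, K}.
Now take the λ-closure:
From D via λ: add A.
From A via λ: add C.
From C via λ: add L.
From L via λ: add G.
No new states can be added; the closed set is {A, C, D, G, K, L}.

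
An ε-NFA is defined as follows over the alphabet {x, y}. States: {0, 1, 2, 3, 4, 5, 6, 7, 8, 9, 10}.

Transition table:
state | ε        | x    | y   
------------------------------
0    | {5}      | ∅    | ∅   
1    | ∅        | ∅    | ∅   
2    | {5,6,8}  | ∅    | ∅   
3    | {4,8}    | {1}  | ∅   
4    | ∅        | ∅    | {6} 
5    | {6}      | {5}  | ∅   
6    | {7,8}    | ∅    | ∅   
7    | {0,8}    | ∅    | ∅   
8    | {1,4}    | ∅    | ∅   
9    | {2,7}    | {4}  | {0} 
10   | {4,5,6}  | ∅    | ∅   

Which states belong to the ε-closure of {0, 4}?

Start with {0, 4}.
From 0 via ε: add 5.
From 5 via ε: add 6.
From 6 via ε: add 7, 8.
From 8 via ε: add 1.
No new states can be added; the closed set is {0, 1, 4, 5, 6, 7, 8}.

{0, 1, 4, 5, 6, 7, 8}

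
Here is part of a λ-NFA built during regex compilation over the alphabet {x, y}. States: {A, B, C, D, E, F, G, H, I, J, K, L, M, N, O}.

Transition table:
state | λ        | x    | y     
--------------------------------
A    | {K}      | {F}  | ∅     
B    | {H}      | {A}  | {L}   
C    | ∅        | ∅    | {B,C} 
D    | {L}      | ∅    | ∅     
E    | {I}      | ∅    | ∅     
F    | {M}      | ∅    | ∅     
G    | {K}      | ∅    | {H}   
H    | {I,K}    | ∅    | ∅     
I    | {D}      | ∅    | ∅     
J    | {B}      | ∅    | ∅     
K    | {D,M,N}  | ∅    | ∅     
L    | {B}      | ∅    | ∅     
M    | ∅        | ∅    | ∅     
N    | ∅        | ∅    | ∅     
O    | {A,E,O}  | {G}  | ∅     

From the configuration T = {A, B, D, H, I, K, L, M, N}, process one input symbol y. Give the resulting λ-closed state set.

{B, D, H, I, K, L, M, N}

B on y → {L}.
No y-transition from A, D, H, I, K, L, M, N.
Union after reading y: {L}.
Now take the λ-closure:
From L via λ: add B.
From B via λ: add H.
From H via λ: add I, K.
From I via λ: add D.
From K via λ: add M, N.
No new states can be added; the closed set is {B, D, H, I, K, L, M, N}.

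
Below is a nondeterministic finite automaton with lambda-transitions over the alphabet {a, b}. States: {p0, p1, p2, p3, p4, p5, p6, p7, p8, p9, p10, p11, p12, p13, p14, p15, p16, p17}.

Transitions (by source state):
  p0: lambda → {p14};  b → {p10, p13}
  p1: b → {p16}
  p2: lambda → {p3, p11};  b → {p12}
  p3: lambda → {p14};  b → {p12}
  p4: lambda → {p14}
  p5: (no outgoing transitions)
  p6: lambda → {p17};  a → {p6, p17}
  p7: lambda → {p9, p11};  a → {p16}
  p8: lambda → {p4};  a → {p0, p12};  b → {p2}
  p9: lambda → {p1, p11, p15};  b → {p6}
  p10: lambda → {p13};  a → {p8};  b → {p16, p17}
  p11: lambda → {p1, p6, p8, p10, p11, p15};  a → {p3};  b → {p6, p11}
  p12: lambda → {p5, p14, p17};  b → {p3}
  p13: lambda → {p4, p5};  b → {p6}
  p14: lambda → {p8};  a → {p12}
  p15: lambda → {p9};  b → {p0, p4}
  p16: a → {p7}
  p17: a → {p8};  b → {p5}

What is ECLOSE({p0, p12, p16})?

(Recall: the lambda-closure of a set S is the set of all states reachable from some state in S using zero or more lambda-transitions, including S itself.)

Start with {p0, p12, p16}.
From p0 via lambda: add p14.
From p12 via lambda: add p5, p17.
From p14 via lambda: add p8.
From p8 via lambda: add p4.
No new states can be added; the closed set is {p0, p4, p5, p8, p12, p14, p16, p17}.

{p0, p4, p5, p8, p12, p14, p16, p17}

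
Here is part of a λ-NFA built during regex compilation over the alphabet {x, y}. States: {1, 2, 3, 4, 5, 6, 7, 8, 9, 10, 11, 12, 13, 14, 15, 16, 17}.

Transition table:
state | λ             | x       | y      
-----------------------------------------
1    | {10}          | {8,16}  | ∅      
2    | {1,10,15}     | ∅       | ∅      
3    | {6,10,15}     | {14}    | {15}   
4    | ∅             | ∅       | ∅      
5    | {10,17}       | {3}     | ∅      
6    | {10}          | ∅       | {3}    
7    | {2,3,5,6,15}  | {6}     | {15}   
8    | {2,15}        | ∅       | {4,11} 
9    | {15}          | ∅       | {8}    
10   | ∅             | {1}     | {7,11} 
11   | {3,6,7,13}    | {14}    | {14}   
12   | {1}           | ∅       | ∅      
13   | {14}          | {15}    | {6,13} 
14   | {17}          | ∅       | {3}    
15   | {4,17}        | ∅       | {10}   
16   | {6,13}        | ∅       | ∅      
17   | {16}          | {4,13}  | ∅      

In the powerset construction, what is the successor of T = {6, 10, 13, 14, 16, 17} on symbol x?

10 on x → {1}.
13 on x → {15}.
17 on x → {4, 13}.
No x-transition from 6, 14, 16.
Union after reading x: {1, 4, 13, 15}.
Now take the λ-closure:
From 1 via λ: add 10.
From 13 via λ: add 14.
From 15 via λ: add 17.
From 17 via λ: add 16.
From 16 via λ: add 6.
No new states can be added; the closed set is {1, 4, 6, 10, 13, 14, 15, 16, 17}.

{1, 4, 6, 10, 13, 14, 15, 16, 17}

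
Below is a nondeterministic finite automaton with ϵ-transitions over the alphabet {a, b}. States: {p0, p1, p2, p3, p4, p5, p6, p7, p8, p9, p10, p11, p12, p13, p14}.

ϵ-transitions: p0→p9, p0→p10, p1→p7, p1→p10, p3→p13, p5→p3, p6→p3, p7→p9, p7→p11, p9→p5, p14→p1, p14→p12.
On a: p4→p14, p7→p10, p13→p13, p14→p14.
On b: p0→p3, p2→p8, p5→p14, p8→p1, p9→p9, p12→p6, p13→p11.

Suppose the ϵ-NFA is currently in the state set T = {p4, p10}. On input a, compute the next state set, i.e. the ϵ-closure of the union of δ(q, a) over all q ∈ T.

{p1, p3, p5, p7, p9, p10, p11, p12, p13, p14}

p4 on a → {p14}.
No a-transition from p10.
Union after reading a: {p14}.
Now take the ϵ-closure:
From p14 via ϵ: add p1, p12.
From p1 via ϵ: add p7, p10.
From p7 via ϵ: add p9, p11.
From p9 via ϵ: add p5.
From p5 via ϵ: add p3.
From p3 via ϵ: add p13.
No new states can be added; the closed set is {p1, p3, p5, p7, p9, p10, p11, p12, p13, p14}.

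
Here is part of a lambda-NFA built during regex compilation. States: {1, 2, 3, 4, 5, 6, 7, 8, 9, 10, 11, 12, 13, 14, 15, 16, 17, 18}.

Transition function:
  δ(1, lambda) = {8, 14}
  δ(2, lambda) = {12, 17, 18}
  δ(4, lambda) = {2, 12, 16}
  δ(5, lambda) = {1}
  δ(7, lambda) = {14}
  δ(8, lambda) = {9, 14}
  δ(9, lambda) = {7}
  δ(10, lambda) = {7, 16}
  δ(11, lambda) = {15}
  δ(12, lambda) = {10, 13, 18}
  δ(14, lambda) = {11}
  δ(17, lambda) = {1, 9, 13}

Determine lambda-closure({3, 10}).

Start with {3, 10}.
From 10 via lambda: add 7, 16.
From 7 via lambda: add 14.
From 14 via lambda: add 11.
From 11 via lambda: add 15.
No new states can be added; the closed set is {3, 7, 10, 11, 14, 15, 16}.

{3, 7, 10, 11, 14, 15, 16}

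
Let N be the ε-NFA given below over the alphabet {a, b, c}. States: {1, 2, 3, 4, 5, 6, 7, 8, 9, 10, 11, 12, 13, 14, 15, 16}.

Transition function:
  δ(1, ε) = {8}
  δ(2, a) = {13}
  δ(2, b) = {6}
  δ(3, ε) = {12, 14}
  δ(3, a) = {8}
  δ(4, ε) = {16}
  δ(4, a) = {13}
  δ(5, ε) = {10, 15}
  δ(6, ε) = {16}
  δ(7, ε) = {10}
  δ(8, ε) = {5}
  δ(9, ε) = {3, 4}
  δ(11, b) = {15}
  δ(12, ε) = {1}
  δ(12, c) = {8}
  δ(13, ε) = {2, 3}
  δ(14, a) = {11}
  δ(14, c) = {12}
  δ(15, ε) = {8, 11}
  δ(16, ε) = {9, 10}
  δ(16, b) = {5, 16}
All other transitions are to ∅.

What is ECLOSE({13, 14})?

Start with {13, 14}.
From 13 via ε: add 2, 3.
From 3 via ε: add 12.
From 12 via ε: add 1.
From 1 via ε: add 8.
From 8 via ε: add 5.
From 5 via ε: add 10, 15.
From 15 via ε: add 11.
No new states can be added; the closed set is {1, 2, 3, 5, 8, 10, 11, 12, 13, 14, 15}.

{1, 2, 3, 5, 8, 10, 11, 12, 13, 14, 15}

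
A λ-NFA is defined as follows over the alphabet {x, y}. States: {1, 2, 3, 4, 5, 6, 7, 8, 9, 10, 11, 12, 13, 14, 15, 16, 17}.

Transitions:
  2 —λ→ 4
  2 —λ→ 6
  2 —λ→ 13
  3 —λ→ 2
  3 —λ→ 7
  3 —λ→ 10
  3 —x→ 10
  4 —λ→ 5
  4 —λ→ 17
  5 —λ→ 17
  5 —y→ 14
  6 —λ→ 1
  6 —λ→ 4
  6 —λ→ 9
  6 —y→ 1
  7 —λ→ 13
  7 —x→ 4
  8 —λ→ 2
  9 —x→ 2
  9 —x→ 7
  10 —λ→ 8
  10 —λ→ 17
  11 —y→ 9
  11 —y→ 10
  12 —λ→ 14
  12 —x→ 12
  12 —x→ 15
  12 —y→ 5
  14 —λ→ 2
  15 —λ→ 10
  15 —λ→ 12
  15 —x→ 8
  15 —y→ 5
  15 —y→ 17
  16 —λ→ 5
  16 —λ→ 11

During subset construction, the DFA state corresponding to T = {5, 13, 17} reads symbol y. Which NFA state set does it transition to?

{1, 2, 4, 5, 6, 9, 13, 14, 17}

5 on y → {14}.
No y-transition from 13, 17.
Union after reading y: {14}.
Now take the λ-closure:
From 14 via λ: add 2.
From 2 via λ: add 4, 6, 13.
From 4 via λ: add 5, 17.
From 6 via λ: add 1, 9.
No new states can be added; the closed set is {1, 2, 4, 5, 6, 9, 13, 14, 17}.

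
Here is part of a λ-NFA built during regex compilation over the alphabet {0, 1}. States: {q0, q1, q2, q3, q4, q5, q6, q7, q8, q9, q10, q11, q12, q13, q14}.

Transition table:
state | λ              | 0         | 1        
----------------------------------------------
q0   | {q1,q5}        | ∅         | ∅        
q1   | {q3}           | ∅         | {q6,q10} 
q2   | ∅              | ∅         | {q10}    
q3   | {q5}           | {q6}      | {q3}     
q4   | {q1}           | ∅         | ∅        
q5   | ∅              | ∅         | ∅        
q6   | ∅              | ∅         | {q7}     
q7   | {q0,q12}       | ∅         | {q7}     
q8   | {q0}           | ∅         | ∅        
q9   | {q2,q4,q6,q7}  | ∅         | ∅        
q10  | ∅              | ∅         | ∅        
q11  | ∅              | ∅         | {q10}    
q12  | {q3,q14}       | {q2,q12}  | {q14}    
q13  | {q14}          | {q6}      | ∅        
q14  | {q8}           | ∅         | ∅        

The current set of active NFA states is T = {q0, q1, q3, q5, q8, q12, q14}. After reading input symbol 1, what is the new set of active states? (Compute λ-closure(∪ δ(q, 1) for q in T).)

{q0, q1, q3, q5, q6, q8, q10, q14}

q1 on 1 → {q6, q10}.
q3 on 1 → {q3}.
q12 on 1 → {q14}.
No 1-transition from q0, q5, q8, q14.
Union after reading 1: {q3, q6, q10, q14}.
Now take the λ-closure:
From q3 via λ: add q5.
From q14 via λ: add q8.
From q8 via λ: add q0.
From q0 via λ: add q1.
No new states can be added; the closed set is {q0, q1, q3, q5, q6, q8, q10, q14}.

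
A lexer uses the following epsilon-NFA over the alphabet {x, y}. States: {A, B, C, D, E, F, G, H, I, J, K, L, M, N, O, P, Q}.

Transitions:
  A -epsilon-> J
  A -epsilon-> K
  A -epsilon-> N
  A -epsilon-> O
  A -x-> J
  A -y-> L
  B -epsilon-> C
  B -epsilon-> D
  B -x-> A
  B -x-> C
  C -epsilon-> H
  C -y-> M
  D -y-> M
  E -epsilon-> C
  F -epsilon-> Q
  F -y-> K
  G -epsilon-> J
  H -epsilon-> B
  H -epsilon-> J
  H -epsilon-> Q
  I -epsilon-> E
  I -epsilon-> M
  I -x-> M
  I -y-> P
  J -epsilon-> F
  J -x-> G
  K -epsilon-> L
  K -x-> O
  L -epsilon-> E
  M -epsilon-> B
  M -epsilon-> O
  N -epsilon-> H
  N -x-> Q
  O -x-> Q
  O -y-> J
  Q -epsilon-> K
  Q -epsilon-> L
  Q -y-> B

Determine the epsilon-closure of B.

{B, C, D, E, F, H, J, K, L, Q}

Start with {B}.
From B via epsilon: add C, D.
From C via epsilon: add H.
From H via epsilon: add J, Q.
From J via epsilon: add F.
From Q via epsilon: add K, L.
From L via epsilon: add E.
No new states can be added; the closed set is {B, C, D, E, F, H, J, K, L, Q}.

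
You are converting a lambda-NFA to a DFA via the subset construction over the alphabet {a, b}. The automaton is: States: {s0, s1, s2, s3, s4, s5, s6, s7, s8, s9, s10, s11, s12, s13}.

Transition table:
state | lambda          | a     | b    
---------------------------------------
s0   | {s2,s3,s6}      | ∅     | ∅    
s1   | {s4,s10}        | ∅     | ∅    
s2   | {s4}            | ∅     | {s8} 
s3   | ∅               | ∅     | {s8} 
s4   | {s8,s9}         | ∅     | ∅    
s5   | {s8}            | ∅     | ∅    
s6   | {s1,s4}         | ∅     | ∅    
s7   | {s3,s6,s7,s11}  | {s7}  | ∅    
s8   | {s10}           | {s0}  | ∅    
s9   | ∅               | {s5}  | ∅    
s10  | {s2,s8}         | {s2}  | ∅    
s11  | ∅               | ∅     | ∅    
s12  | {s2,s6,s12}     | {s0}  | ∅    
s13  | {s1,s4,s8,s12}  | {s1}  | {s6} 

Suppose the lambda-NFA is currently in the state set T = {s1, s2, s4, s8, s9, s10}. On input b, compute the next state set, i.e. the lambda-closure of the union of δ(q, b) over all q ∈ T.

{s2, s4, s8, s9, s10}

s2 on b → {s8}.
No b-transition from s1, s4, s8, s9, s10.
Union after reading b: {s8}.
Now take the lambda-closure:
From s8 via lambda: add s10.
From s10 via lambda: add s2.
From s2 via lambda: add s4.
From s4 via lambda: add s9.
No new states can be added; the closed set is {s2, s4, s8, s9, s10}.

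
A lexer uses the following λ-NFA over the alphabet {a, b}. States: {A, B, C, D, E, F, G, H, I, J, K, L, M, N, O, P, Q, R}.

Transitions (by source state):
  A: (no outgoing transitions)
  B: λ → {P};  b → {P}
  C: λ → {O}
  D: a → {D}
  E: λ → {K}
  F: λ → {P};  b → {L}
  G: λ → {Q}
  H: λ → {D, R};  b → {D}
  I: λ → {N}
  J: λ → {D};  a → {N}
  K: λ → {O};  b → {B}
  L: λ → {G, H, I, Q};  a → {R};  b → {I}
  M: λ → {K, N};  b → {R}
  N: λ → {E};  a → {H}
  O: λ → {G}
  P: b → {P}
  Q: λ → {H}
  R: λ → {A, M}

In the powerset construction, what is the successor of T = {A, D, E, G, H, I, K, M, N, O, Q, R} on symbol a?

D on a → {D}.
N on a → {H}.
No a-transition from A, E, G, H, I, K, M, O, Q, R.
Union after reading a: {D, H}.
Now take the λ-closure:
From H via λ: add R.
From R via λ: add A, M.
From M via λ: add K, N.
From K via λ: add O.
From N via λ: add E.
From O via λ: add G.
From G via λ: add Q.
No new states can be added; the closed set is {A, D, E, G, H, K, M, N, O, Q, R}.

{A, D, E, G, H, K, M, N, O, Q, R}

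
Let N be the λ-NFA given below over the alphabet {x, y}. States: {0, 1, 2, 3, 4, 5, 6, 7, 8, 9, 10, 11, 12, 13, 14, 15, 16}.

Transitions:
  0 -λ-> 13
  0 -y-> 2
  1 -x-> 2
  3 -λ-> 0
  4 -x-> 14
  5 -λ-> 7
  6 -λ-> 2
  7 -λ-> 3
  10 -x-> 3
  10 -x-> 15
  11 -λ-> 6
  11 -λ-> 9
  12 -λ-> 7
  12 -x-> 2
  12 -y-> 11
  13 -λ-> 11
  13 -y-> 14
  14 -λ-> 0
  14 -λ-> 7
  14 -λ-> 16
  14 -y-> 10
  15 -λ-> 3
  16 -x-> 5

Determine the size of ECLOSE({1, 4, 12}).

Start with {1, 4, 12}.
From 12 via λ: add 7.
From 7 via λ: add 3.
From 3 via λ: add 0.
From 0 via λ: add 13.
From 13 via λ: add 11.
From 11 via λ: add 6, 9.
From 6 via λ: add 2.
λ-closure = {0, 1, 2, 3, 4, 6, 7, 9, 11, 12, 13}, which has 11 states.

11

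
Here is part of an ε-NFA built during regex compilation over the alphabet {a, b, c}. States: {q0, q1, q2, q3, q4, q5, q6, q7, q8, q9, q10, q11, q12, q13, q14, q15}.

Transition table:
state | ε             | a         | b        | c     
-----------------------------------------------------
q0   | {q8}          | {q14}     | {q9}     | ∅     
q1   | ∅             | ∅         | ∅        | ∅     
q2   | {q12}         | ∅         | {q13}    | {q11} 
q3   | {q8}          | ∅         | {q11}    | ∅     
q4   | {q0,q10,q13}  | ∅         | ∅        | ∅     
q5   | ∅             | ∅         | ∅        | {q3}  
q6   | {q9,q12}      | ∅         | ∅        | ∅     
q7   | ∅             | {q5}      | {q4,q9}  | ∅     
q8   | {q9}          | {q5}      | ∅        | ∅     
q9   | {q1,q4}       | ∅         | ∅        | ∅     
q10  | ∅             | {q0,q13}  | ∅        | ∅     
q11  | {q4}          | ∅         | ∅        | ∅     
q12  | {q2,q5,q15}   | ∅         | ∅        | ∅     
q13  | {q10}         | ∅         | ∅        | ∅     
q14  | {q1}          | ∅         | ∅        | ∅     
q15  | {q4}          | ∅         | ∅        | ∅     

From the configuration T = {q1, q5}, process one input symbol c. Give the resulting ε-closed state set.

q5 on c → {q3}.
No c-transition from q1.
Union after reading c: {q3}.
Now take the ε-closure:
From q3 via ε: add q8.
From q8 via ε: add q9.
From q9 via ε: add q1, q4.
From q4 via ε: add q0, q10, q13.
No new states can be added; the closed set is {q0, q1, q3, q4, q8, q9, q10, q13}.

{q0, q1, q3, q4, q8, q9, q10, q13}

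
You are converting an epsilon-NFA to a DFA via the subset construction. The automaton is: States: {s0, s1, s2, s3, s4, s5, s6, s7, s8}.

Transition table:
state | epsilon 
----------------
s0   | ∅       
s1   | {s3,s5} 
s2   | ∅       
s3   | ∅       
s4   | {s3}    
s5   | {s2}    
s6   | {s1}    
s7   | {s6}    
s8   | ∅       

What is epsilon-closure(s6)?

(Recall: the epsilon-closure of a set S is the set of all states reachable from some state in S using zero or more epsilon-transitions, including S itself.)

{s1, s2, s3, s5, s6}

Start with {s6}.
From s6 via epsilon: add s1.
From s1 via epsilon: add s3, s5.
From s5 via epsilon: add s2.
No new states can be added; the closed set is {s1, s2, s3, s5, s6}.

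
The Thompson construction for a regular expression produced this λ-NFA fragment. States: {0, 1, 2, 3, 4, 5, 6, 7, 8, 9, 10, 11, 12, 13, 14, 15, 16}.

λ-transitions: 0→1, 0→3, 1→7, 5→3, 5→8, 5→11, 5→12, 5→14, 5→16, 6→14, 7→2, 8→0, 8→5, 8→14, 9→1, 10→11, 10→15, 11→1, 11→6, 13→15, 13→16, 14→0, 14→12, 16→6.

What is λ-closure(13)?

{0, 1, 2, 3, 6, 7, 12, 13, 14, 15, 16}

Start with {13}.
From 13 via λ: add 15, 16.
From 16 via λ: add 6.
From 6 via λ: add 14.
From 14 via λ: add 0, 12.
From 0 via λ: add 1, 3.
From 1 via λ: add 7.
From 7 via λ: add 2.
No new states can be added; the closed set is {0, 1, 2, 3, 6, 7, 12, 13, 14, 15, 16}.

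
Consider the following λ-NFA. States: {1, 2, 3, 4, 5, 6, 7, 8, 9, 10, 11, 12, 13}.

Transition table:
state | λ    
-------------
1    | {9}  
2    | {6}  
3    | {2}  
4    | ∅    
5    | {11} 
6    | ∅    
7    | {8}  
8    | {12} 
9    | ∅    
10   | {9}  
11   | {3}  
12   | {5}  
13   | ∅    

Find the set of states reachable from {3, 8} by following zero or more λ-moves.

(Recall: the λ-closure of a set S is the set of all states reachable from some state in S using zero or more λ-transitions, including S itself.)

{2, 3, 5, 6, 8, 11, 12}

Start with {3, 8}.
From 3 via λ: add 2.
From 8 via λ: add 12.
From 2 via λ: add 6.
From 12 via λ: add 5.
From 5 via λ: add 11.
No new states can be added; the closed set is {2, 3, 5, 6, 8, 11, 12}.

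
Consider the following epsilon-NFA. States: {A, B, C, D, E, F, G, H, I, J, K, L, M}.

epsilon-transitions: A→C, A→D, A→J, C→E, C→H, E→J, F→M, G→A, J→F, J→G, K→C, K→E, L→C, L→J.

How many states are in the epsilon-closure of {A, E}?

9

Start with {A, E}.
From A via epsilon: add C, D, J.
From C via epsilon: add H.
From J via epsilon: add F, G.
From F via epsilon: add M.
epsilon-closure = {A, C, D, E, F, G, H, J, M}, which has 9 states.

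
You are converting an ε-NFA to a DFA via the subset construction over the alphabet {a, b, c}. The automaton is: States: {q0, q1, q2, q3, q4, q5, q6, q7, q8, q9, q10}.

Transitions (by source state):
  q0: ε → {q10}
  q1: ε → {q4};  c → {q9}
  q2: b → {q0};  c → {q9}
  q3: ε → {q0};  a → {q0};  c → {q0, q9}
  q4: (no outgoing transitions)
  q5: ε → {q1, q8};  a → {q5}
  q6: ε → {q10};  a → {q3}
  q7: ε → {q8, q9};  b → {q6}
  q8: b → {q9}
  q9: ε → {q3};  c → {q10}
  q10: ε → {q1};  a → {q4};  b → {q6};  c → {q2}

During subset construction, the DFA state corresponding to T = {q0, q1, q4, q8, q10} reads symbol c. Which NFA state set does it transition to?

q1 on c → {q9}.
q10 on c → {q2}.
No c-transition from q0, q4, q8.
Union after reading c: {q2, q9}.
Now take the ε-closure:
From q9 via ε: add q3.
From q3 via ε: add q0.
From q0 via ε: add q10.
From q10 via ε: add q1.
From q1 via ε: add q4.
No new states can be added; the closed set is {q0, q1, q2, q3, q4, q9, q10}.

{q0, q1, q2, q3, q4, q9, q10}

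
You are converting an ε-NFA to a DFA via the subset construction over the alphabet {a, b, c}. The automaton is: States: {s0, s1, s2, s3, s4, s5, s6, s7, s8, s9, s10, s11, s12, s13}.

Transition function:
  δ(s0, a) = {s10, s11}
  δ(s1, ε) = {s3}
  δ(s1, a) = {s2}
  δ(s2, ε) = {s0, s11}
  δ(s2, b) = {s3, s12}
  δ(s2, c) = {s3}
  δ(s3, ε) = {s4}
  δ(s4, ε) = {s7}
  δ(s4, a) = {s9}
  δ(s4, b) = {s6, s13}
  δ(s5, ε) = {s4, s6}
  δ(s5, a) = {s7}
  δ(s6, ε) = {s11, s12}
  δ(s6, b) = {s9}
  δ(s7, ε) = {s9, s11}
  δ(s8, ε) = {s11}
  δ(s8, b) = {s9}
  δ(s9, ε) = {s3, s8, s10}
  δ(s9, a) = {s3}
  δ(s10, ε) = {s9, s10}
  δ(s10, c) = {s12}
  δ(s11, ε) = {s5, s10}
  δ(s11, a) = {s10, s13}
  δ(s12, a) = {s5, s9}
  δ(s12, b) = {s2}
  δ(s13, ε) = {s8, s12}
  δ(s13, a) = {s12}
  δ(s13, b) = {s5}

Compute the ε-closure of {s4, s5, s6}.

{s3, s4, s5, s6, s7, s8, s9, s10, s11, s12}

Start with {s4, s5, s6}.
From s4 via ε: add s7.
From s6 via ε: add s11, s12.
From s7 via ε: add s9.
From s11 via ε: add s10.
From s9 via ε: add s3, s8.
No new states can be added; the closed set is {s3, s4, s5, s6, s7, s8, s9, s10, s11, s12}.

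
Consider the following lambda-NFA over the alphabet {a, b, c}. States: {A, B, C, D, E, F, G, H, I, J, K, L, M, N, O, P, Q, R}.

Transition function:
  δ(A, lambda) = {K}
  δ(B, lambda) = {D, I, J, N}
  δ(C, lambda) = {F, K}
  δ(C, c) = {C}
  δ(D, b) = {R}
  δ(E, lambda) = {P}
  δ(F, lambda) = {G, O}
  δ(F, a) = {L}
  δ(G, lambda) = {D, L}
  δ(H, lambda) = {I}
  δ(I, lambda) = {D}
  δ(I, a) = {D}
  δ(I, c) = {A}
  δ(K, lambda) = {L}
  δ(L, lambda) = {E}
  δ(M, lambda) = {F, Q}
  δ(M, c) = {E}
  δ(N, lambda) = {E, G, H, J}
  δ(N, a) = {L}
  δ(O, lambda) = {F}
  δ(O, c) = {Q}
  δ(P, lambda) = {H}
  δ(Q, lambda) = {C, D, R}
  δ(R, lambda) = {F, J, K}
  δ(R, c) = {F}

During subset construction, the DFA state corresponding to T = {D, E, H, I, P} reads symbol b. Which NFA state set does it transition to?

D on b → {R}.
No b-transition from E, H, I, P.
Union after reading b: {R}.
Now take the lambda-closure:
From R via lambda: add F, J, K.
From F via lambda: add G, O.
From K via lambda: add L.
From G via lambda: add D.
From L via lambda: add E.
From E via lambda: add P.
From P via lambda: add H.
From H via lambda: add I.
No new states can be added; the closed set is {D, E, F, G, H, I, J, K, L, O, P, R}.

{D, E, F, G, H, I, J, K, L, O, P, R}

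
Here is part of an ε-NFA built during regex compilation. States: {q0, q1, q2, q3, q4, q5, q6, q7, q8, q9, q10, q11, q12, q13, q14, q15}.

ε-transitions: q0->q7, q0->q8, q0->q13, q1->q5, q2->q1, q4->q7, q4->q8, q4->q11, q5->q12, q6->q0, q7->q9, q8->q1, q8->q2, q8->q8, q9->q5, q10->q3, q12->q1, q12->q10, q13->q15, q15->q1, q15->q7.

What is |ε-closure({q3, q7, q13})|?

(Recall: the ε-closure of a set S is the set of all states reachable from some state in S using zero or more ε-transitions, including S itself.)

Start with {q3, q7, q13}.
From q7 via ε: add q9.
From q13 via ε: add q15.
From q9 via ε: add q5.
From q15 via ε: add q1.
From q5 via ε: add q12.
From q12 via ε: add q10.
ε-closure = {q1, q3, q5, q7, q9, q10, q12, q13, q15}, which has 9 states.

9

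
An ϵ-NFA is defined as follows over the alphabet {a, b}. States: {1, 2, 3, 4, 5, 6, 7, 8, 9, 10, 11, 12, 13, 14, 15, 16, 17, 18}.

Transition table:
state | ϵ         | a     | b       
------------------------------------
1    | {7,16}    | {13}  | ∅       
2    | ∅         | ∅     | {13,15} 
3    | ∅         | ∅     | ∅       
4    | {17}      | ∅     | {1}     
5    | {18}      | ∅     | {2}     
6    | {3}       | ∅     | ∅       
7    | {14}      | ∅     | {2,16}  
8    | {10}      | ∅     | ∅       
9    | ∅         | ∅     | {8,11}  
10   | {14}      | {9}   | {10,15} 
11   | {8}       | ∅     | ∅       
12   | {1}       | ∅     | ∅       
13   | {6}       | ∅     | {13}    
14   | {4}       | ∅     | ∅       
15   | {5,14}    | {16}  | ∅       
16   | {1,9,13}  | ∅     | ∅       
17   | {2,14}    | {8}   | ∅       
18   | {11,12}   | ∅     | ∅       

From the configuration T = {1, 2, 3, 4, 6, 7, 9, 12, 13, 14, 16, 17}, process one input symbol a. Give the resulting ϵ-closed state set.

{2, 3, 4, 6, 8, 10, 13, 14, 17}

1 on a → {13}.
17 on a → {8}.
No a-transition from 2, 3, 4, 6, 7, 9, 12, 13, 14, 16.
Union after reading a: {8, 13}.
Now take the ϵ-closure:
From 8 via ϵ: add 10.
From 13 via ϵ: add 6.
From 6 via ϵ: add 3.
From 10 via ϵ: add 14.
From 14 via ϵ: add 4.
From 4 via ϵ: add 17.
From 17 via ϵ: add 2.
No new states can be added; the closed set is {2, 3, 4, 6, 8, 10, 13, 14, 17}.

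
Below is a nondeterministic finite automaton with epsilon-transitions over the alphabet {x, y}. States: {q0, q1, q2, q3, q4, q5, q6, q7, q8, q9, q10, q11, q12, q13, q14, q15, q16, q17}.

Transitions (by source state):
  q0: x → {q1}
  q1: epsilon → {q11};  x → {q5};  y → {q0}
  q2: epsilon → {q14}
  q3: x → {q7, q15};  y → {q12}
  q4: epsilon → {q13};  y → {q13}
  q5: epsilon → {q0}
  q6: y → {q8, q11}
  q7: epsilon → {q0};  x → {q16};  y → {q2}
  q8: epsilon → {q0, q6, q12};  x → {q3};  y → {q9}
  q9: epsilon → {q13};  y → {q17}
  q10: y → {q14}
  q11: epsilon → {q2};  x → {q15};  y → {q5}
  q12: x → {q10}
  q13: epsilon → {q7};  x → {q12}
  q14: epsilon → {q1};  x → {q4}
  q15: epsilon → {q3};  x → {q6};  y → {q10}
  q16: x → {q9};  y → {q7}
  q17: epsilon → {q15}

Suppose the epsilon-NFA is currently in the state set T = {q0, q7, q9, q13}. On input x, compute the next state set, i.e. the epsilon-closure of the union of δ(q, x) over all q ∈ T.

q0 on x → {q1}.
q7 on x → {q16}.
q13 on x → {q12}.
No x-transition from q9.
Union after reading x: {q1, q12, q16}.
Now take the epsilon-closure:
From q1 via epsilon: add q11.
From q11 via epsilon: add q2.
From q2 via epsilon: add q14.
No new states can be added; the closed set is {q1, q2, q11, q12, q14, q16}.

{q1, q2, q11, q12, q14, q16}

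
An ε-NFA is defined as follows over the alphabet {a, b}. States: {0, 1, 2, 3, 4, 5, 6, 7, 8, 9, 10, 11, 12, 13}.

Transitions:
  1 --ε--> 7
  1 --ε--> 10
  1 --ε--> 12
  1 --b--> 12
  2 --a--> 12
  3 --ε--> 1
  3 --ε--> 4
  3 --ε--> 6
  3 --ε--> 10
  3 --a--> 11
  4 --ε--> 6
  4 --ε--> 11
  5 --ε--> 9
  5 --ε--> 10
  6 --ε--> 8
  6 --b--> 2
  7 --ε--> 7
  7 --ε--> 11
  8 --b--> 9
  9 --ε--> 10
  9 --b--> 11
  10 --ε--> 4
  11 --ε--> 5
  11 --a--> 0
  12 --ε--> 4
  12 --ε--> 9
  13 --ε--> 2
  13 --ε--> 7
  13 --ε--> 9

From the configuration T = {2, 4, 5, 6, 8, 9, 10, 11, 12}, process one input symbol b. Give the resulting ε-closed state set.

{2, 4, 5, 6, 8, 9, 10, 11}

6 on b → {2}.
8 on b → {9}.
9 on b → {11}.
No b-transition from 2, 4, 5, 10, 11, 12.
Union after reading b: {2, 9, 11}.
Now take the ε-closure:
From 9 via ε: add 10.
From 11 via ε: add 5.
From 10 via ε: add 4.
From 4 via ε: add 6.
From 6 via ε: add 8.
No new states can be added; the closed set is {2, 4, 5, 6, 8, 9, 10, 11}.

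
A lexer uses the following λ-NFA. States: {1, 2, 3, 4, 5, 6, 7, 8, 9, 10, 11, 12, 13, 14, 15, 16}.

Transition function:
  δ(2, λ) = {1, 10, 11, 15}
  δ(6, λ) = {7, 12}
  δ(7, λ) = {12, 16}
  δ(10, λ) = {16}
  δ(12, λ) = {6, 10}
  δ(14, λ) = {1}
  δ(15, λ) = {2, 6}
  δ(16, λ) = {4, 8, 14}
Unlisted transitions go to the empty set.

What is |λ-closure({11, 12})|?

10

Start with {11, 12}.
From 12 via λ: add 6, 10.
From 6 via λ: add 7.
From 10 via λ: add 16.
From 16 via λ: add 4, 8, 14.
From 14 via λ: add 1.
λ-closure = {1, 4, 6, 7, 8, 10, 11, 12, 14, 16}, which has 10 states.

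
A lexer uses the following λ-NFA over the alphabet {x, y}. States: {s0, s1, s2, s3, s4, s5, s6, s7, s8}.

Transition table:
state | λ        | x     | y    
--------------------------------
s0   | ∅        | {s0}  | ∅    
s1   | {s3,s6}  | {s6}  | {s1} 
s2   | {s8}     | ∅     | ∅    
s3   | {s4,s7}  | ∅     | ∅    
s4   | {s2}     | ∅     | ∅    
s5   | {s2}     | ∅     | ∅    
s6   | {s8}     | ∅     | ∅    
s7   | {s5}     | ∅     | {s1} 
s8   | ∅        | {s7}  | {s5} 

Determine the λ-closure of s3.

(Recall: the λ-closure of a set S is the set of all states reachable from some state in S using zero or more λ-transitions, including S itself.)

Start with {s3}.
From s3 via λ: add s4, s7.
From s4 via λ: add s2.
From s7 via λ: add s5.
From s2 via λ: add s8.
No new states can be added; the closed set is {s2, s3, s4, s5, s7, s8}.

{s2, s3, s4, s5, s7, s8}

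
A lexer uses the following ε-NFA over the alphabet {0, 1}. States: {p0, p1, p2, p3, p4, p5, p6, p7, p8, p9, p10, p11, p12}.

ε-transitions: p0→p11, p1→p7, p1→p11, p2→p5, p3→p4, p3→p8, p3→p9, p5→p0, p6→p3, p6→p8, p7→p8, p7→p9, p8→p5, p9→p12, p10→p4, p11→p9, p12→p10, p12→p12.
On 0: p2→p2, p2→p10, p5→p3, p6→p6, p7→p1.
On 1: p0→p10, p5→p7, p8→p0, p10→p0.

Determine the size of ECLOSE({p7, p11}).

Start with {p7, p11}.
From p7 via ε: add p8, p9.
From p8 via ε: add p5.
From p9 via ε: add p12.
From p5 via ε: add p0.
From p12 via ε: add p10.
From p10 via ε: add p4.
ε-closure = {p0, p4, p5, p7, p8, p9, p10, p11, p12}, which has 9 states.

9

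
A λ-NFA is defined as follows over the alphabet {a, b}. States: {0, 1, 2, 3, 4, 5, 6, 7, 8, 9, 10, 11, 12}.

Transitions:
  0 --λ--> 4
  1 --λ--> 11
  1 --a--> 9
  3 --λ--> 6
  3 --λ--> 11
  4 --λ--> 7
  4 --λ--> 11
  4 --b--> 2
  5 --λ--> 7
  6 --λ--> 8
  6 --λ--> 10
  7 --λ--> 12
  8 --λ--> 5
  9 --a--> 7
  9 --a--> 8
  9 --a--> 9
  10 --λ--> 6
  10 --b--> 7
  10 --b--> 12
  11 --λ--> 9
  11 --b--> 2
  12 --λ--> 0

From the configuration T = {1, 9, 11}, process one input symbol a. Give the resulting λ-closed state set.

1 on a → {9}.
9 on a → {7, 8, 9}.
No a-transition from 11.
Union after reading a: {7, 8, 9}.
Now take the λ-closure:
From 7 via λ: add 12.
From 8 via λ: add 5.
From 12 via λ: add 0.
From 0 via λ: add 4.
From 4 via λ: add 11.
No new states can be added; the closed set is {0, 4, 5, 7, 8, 9, 11, 12}.

{0, 4, 5, 7, 8, 9, 11, 12}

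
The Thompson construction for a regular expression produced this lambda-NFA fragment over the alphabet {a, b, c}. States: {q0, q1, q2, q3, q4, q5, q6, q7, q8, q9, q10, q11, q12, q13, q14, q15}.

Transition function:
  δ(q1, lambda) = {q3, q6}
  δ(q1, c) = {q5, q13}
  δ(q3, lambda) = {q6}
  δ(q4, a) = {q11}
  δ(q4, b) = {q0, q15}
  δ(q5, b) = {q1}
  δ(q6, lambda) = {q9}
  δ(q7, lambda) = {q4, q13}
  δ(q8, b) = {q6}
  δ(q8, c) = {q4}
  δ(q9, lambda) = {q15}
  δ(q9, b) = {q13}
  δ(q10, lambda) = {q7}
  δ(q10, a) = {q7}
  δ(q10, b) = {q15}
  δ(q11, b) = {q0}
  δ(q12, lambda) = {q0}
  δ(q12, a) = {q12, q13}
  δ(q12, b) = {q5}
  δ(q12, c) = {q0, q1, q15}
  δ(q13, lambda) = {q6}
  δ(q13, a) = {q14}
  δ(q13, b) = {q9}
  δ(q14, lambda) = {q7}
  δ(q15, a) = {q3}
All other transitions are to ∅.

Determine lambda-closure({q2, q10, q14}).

{q2, q4, q6, q7, q9, q10, q13, q14, q15}

Start with {q2, q10, q14}.
From q10 via lambda: add q7.
From q7 via lambda: add q4, q13.
From q13 via lambda: add q6.
From q6 via lambda: add q9.
From q9 via lambda: add q15.
No new states can be added; the closed set is {q2, q4, q6, q7, q9, q10, q13, q14, q15}.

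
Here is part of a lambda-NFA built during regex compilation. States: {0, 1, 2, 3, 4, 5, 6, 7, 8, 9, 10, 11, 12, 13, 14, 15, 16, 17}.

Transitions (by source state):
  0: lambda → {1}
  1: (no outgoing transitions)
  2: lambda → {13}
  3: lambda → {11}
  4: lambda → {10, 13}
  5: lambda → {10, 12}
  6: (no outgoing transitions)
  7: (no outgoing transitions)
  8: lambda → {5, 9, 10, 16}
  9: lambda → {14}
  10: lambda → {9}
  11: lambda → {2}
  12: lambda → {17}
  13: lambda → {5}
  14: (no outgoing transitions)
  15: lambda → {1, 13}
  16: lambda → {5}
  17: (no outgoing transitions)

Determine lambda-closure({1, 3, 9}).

{1, 2, 3, 5, 9, 10, 11, 12, 13, 14, 17}

Start with {1, 3, 9}.
From 3 via lambda: add 11.
From 9 via lambda: add 14.
From 11 via lambda: add 2.
From 2 via lambda: add 13.
From 13 via lambda: add 5.
From 5 via lambda: add 10, 12.
From 12 via lambda: add 17.
No new states can be added; the closed set is {1, 2, 3, 5, 9, 10, 11, 12, 13, 14, 17}.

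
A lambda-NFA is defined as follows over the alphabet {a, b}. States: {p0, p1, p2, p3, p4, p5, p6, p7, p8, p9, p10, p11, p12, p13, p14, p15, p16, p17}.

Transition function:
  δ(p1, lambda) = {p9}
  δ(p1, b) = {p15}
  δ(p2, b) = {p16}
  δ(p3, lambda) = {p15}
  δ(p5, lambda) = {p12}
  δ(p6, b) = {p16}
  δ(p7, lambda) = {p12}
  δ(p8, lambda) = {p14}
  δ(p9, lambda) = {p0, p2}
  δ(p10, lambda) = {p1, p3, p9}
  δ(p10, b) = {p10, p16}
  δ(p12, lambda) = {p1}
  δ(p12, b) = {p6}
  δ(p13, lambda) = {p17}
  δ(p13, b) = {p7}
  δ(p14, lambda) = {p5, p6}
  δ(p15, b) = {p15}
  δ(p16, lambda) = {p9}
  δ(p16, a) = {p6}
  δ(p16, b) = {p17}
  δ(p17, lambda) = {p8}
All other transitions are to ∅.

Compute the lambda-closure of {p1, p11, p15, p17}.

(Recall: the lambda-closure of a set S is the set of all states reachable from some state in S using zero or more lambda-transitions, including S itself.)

{p0, p1, p2, p5, p6, p8, p9, p11, p12, p14, p15, p17}

Start with {p1, p11, p15, p17}.
From p1 via lambda: add p9.
From p17 via lambda: add p8.
From p8 via lambda: add p14.
From p9 via lambda: add p0, p2.
From p14 via lambda: add p5, p6.
From p5 via lambda: add p12.
No new states can be added; the closed set is {p0, p1, p2, p5, p6, p8, p9, p11, p12, p14, p15, p17}.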